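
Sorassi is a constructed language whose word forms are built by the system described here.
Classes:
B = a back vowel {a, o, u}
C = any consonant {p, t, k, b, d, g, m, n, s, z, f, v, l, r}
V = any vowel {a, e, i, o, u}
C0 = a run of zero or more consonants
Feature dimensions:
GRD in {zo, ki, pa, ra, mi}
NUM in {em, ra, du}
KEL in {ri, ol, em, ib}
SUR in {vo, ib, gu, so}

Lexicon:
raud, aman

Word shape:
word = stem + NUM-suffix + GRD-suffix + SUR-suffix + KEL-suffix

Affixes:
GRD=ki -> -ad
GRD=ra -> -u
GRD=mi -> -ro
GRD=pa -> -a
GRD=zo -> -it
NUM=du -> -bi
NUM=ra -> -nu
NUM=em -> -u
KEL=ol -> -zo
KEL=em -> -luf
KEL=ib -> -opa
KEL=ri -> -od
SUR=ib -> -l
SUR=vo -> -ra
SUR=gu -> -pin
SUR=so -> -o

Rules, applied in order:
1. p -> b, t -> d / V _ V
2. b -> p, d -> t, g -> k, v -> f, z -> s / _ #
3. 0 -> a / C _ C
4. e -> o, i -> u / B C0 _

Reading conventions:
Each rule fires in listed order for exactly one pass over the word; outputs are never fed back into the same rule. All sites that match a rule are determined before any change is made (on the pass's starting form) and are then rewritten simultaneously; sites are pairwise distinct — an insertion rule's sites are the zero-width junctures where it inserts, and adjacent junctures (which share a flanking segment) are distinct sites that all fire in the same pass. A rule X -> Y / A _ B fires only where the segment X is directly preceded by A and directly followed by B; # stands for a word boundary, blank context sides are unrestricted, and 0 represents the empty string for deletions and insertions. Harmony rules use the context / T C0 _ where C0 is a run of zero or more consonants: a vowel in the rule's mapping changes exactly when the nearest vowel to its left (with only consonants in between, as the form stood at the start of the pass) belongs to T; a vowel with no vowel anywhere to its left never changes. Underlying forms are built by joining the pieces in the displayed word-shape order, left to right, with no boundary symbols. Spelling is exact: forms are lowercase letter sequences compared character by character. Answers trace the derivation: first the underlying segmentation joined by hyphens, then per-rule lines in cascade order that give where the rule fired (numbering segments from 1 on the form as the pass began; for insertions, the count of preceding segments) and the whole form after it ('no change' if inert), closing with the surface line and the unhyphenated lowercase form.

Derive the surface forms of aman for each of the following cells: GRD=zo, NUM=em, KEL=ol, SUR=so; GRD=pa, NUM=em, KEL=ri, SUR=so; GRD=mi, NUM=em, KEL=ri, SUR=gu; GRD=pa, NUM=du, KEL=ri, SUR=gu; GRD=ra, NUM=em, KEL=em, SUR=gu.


cell GRD=zo, NUM=em, KEL=ol, SUR=so:
underlying: aman-u-it-o-zo
1. p -> b, t -> d / V _ V: fires at position(s) 7: amanuidozo
2. b -> p, d -> t, g -> k, v -> f, z -> s / _ #: no change
3. 0 -> a / C _ C: no change
4. e -> o, i -> u / B C0 _: fires at position(s) 6: amanuudozo
surface: amanuudozo

cell GRD=pa, NUM=em, KEL=ri, SUR=so:
underlying: aman-u-a-o-od
1. p -> b, t -> d / V _ V: no change
2. b -> p, d -> t, g -> k, v -> f, z -> s / _ #: fires at position(s) 9: amanuaoot
3. 0 -> a / C _ C: no change
4. e -> o, i -> u / B C0 _: no change
surface: amanuaoot

cell GRD=mi, NUM=em, KEL=ri, SUR=gu:
underlying: aman-u-ro-pin-od
1. p -> b, t -> d / V _ V: fires at position(s) 8: amanurobinod
2. b -> p, d -> t, g -> k, v -> f, z -> s / _ #: fires at position(s) 12: amanurobinot
3. 0 -> a / C _ C: no change
4. e -> o, i -> u / B C0 _: fires at position(s) 9: amanurobunot
surface: amanurobunot

cell GRD=pa, NUM=du, KEL=ri, SUR=gu:
underlying: aman-bi-a-pin-od
1. p -> b, t -> d / V _ V: fires at position(s) 8: amanbiabinod
2. b -> p, d -> t, g -> k, v -> f, z -> s / _ #: fires at position(s) 12: amanbiabinot
3. 0 -> a / C _ C: inserts after position(s) 4: amanabiabinot
4. e -> o, i -> u / B C0 _: fires at position(s) 7, 10: amanabuabunot
surface: amanabuabunot

cell GRD=ra, NUM=em, KEL=em, SUR=gu:
underlying: aman-u-u-pin-luf
1. p -> b, t -> d / V _ V: fires at position(s) 7: amanuubinluf
2. b -> p, d -> t, g -> k, v -> f, z -> s / _ #: no change
3. 0 -> a / C _ C: inserts after position(s) 9: amanuubinaluf
4. e -> o, i -> u / B C0 _: fires at position(s) 8: amanuubunaluf
surface: amanuubunaluf


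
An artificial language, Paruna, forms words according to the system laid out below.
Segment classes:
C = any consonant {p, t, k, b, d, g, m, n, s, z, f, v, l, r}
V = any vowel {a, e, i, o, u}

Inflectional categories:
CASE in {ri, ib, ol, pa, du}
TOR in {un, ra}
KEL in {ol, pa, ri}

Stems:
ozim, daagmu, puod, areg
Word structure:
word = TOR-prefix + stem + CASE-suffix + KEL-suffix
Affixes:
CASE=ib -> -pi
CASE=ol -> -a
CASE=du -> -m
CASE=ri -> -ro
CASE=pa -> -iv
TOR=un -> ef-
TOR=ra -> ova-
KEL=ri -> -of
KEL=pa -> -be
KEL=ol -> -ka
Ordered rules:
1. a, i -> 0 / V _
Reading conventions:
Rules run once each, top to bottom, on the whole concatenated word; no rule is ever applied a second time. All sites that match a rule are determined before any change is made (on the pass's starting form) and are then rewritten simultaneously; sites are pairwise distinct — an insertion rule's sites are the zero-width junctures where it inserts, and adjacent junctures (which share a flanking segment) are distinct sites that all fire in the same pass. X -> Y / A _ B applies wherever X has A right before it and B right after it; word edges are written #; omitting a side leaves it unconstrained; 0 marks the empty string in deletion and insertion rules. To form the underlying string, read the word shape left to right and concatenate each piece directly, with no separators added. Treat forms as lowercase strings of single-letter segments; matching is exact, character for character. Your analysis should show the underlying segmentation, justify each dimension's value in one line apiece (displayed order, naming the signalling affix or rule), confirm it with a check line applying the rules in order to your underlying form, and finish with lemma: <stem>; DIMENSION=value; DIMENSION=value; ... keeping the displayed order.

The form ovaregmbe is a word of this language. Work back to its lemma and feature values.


underlying: ova-areg-m-be
CASE=du - signalled by the affix -m
TOR=ra - signalled by the affix ova-
KEL=pa - signalled by the affix -be
check: ovaaregmbe -> ovaregmbe
lemma: areg; CASE=du; TOR=ra; KEL=pa


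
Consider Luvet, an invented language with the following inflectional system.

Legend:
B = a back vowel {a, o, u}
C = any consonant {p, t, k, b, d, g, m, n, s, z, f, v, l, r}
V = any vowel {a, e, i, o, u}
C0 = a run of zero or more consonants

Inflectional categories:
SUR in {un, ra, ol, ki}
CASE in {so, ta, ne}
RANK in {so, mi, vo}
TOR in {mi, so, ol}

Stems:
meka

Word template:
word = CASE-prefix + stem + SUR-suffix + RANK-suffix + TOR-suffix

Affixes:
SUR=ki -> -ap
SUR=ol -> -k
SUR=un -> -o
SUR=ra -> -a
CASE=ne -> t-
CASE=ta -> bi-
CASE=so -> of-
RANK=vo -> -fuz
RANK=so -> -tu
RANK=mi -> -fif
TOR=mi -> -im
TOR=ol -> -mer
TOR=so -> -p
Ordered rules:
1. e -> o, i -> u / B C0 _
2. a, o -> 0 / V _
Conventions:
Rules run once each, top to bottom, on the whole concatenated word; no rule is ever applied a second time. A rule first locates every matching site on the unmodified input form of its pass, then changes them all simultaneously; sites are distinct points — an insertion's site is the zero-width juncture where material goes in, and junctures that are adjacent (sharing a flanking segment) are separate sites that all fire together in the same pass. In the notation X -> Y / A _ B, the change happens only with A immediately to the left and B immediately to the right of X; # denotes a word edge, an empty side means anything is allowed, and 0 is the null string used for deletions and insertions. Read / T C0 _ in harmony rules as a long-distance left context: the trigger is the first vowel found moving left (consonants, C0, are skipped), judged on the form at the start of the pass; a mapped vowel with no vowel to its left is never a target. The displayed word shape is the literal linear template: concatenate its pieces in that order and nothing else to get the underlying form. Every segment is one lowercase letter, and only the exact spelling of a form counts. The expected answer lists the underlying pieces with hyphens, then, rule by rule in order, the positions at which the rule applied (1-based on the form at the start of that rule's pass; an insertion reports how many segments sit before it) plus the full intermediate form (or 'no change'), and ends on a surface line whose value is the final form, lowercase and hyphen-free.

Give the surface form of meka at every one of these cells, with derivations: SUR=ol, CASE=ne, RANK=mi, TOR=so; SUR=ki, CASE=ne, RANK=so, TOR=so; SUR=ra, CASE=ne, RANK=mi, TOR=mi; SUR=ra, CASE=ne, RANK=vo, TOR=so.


cell SUR=ol, CASE=ne, RANK=mi, TOR=so:
underlying: t-meka-k-fif-p
1. e -> o, i -> u / B C0 _: fires at position(s) 8: tmekakfufp
2. a, o -> 0 / V _: no change
surface: tmekakfufp

cell SUR=ki, CASE=ne, RANK=so, TOR=so:
underlying: t-meka-ap-tu-p
1. e -> o, i -> u / B C0 _: no change
2. a, o -> 0 / V _: fires at position(s) 6: tmekaptup
surface: tmekaptup

cell SUR=ra, CASE=ne, RANK=mi, TOR=mi:
underlying: t-meka-a-fif-im
1. e -> o, i -> u / B C0 _: fires at position(s) 8: tmekaafufim
2. a, o -> 0 / V _: fires at position(s) 6: tmekafufim
surface: tmekafufim

cell SUR=ra, CASE=ne, RANK=vo, TOR=so:
underlying: t-meka-a-fuz-p
1. e -> o, i -> u / B C0 _: no change
2. a, o -> 0 / V _: fires at position(s) 6: tmekafuzp
surface: tmekafuzp


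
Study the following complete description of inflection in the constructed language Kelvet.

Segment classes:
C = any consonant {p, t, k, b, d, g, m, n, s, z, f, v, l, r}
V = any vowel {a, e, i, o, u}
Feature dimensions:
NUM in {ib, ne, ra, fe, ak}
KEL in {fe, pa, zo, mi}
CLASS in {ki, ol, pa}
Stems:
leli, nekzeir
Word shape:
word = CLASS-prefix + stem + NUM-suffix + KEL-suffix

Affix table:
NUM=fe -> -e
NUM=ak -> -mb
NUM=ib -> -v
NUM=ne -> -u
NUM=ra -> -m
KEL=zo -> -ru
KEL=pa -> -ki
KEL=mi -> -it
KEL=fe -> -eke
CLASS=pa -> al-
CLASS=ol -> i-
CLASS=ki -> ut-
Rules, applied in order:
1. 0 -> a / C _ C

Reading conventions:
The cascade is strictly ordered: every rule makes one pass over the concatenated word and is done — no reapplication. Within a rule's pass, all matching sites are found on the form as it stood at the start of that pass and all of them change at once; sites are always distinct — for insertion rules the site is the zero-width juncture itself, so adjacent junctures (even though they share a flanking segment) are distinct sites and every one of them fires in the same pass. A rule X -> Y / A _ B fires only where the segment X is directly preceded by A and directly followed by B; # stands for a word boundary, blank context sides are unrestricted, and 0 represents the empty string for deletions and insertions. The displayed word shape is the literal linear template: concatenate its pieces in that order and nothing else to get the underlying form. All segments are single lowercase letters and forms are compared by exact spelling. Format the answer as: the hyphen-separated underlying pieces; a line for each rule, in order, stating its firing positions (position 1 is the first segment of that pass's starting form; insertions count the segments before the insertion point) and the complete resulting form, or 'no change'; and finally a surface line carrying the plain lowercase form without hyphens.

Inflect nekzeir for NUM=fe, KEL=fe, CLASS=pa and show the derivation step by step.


underlying: al-nekzeir-e-eke
1. 0 -> a / C _ C: inserts after position(s) 2, 5: alanekazeireeke
surface: alanekazeireeke


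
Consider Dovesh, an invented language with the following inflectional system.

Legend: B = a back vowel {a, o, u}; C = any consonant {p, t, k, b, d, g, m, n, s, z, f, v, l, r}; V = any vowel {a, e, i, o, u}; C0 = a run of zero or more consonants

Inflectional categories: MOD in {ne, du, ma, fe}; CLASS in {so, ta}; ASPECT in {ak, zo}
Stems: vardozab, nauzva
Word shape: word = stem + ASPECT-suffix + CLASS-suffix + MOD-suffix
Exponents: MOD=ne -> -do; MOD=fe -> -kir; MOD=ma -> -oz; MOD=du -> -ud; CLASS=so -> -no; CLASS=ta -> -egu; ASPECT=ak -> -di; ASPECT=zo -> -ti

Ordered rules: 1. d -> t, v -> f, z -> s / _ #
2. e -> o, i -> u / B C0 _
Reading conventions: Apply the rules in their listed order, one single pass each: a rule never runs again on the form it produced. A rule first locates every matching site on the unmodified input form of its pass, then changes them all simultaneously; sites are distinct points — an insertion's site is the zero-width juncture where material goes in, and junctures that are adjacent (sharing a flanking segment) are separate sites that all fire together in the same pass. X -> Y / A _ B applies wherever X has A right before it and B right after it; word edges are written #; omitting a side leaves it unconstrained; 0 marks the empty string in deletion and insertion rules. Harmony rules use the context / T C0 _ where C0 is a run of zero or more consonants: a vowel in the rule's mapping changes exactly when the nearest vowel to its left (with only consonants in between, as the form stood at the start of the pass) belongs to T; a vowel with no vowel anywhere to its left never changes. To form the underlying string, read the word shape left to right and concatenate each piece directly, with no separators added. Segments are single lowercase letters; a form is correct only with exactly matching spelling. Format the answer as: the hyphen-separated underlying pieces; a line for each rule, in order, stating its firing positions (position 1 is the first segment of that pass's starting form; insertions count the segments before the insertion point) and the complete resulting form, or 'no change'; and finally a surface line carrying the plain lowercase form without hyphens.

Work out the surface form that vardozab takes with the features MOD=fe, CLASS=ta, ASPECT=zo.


underlying: vardozab-ti-egu-kir
1. d -> t, v -> f, z -> s / _ #: no change
2. e -> o, i -> u / B C0 _: fires at position(s) 10, 15: vardozabtuegukur
surface: vardozabtuegukur


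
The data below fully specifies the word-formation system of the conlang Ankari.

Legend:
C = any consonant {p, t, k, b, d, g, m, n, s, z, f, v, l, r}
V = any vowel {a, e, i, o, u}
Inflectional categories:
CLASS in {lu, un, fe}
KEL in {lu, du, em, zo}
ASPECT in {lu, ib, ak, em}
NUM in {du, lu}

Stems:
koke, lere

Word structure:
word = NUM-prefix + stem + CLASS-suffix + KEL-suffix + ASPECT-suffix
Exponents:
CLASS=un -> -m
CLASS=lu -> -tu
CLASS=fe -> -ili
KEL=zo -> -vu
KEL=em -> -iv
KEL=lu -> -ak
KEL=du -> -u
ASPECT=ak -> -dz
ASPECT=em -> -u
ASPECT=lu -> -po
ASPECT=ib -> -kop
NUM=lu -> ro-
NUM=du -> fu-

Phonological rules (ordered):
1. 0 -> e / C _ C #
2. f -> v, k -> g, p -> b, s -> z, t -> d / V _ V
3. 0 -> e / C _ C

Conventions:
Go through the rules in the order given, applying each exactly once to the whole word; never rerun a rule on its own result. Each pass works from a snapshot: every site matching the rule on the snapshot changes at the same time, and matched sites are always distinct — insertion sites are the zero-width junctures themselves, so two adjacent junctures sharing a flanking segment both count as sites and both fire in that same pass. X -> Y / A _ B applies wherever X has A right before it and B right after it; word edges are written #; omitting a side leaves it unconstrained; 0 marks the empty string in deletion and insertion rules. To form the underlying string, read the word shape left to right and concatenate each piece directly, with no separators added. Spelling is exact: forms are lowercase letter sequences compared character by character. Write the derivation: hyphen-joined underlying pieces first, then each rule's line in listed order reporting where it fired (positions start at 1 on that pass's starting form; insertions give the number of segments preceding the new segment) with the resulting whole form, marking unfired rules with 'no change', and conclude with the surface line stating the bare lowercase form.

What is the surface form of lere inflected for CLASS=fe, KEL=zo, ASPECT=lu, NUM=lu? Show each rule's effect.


underlying: ro-lere-ili-vu-po
1. 0 -> e / C _ C #: no change
2. f -> v, k -> g, p -> b, s -> z, t -> d / V _ V: fires at position(s) 12: rolereilivubo
3. 0 -> e / C _ C: no change
surface: rolereilivubo


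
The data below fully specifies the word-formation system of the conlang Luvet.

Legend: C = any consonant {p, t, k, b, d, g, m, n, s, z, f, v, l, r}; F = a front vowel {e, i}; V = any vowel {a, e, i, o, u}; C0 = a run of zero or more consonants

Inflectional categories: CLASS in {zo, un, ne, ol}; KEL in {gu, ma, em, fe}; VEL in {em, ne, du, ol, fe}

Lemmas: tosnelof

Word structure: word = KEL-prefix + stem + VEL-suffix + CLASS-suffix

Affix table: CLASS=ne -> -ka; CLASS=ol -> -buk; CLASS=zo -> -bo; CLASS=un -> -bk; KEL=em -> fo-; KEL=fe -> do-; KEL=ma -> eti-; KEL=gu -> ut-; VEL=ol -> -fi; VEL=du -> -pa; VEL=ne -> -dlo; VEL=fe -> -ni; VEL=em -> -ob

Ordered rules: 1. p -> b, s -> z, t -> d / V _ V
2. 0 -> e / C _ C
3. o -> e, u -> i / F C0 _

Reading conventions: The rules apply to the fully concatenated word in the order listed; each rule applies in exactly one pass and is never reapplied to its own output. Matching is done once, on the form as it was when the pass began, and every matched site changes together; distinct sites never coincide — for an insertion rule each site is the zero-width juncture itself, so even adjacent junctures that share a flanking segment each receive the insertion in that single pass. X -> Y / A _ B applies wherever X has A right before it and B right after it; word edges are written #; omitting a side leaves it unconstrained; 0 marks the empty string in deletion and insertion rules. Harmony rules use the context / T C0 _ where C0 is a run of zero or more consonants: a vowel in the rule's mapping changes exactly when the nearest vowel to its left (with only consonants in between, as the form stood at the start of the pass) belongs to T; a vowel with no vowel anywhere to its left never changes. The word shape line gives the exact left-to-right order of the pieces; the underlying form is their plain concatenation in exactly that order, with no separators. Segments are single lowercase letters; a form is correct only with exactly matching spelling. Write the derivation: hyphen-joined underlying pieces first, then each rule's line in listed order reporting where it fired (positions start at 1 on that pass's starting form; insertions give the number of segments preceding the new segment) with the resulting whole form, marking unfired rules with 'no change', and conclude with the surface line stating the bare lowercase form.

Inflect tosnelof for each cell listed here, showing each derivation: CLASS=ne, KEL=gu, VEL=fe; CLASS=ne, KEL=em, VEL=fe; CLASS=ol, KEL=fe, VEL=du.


cell CLASS=ne, KEL=gu, VEL=fe:
underlying: ut-tosnelof-ni-ka
1. p -> b, s -> z, t -> d / V _ V: no change
2. 0 -> e / C _ C: inserts after position(s) 2, 5, 10: utetosenelofenika
3. o -> e, u -> i / F C0 _: fires at position(s) 5, 11: utetesenelefenika
surface: utetesenelefenika

cell CLASS=ne, KEL=em, VEL=fe:
underlying: fo-tosnelof-ni-ka
1. p -> b, s -> z, t -> d / V _ V: fires at position(s) 3: fodosnelofnika
2. 0 -> e / C _ C: inserts after position(s) 5, 10: fodosenelofenika
3. o -> e, u -> i / F C0 _: fires at position(s) 10: fodosenelefenika
surface: fodosenelefenika

cell CLASS=ol, KEL=fe, VEL=du:
underlying: do-tosnelof-pa-buk
1. p -> b, s -> z, t -> d / V _ V: fires at position(s) 3: dodosnelofpabuk
2. 0 -> e / C _ C: inserts after position(s) 5, 10: dodosenelofepabuk
3. o -> e, u -> i / F C0 _: fires at position(s) 10: dodosenelefepabuk
surface: dodosenelefepabuk


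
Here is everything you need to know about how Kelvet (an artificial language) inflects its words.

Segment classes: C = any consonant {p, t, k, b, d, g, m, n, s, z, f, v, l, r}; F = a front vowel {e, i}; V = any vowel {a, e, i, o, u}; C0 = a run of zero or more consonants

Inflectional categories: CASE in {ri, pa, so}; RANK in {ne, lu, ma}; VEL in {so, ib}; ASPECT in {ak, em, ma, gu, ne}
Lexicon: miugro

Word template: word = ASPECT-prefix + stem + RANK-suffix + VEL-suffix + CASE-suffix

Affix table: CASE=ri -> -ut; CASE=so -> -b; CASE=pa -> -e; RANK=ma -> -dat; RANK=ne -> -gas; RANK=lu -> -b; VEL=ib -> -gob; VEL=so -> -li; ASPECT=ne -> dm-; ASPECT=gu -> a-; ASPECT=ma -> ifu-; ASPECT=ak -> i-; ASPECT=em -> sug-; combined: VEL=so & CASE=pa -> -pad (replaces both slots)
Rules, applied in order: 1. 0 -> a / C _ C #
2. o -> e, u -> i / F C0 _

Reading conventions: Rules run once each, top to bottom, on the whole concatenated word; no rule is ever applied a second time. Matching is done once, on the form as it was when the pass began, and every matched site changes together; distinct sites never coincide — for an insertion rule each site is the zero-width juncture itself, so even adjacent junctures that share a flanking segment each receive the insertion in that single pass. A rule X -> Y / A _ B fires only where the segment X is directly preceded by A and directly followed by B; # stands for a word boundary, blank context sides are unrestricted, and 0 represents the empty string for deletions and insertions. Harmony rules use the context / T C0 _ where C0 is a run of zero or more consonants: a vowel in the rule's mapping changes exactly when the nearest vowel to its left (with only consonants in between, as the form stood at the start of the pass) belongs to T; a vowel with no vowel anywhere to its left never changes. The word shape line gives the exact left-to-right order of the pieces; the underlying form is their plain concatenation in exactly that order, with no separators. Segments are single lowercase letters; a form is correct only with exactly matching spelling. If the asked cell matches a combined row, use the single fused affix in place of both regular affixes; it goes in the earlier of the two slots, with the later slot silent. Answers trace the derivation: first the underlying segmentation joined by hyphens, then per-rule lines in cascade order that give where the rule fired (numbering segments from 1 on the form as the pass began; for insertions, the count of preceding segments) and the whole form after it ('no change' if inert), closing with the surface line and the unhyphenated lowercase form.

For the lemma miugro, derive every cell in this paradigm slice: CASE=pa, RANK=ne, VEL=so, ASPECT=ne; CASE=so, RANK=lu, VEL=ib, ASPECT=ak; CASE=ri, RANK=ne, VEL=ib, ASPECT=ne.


cell CASE=pa, RANK=ne, VEL=so, ASPECT=ne:
underlying: dm-miugro-gas-pad
1. 0 -> a / C _ C #: no change
2. o -> e, u -> i / F C0 _: fires at position(s) 5: dmmiigrogaspad
surface: dmmiigrogaspad

cell CASE=so, RANK=lu, VEL=ib, ASPECT=ak:
underlying: i-miugro-b-gob-b
1. 0 -> a / C _ C #: inserts after position(s) 11: imiugrobgobab
2. o -> e, u -> i / F C0 _: fires at position(s) 4: imiigrobgobab
surface: imiigrobgobab

cell CASE=ri, RANK=ne, VEL=ib, ASPECT=ne:
underlying: dm-miugro-gas-gob-ut
1. 0 -> a / C _ C #: no change
2. o -> e, u -> i / F C0 _: fires at position(s) 5: dmmiigrogasgobut
surface: dmmiigrogasgobut


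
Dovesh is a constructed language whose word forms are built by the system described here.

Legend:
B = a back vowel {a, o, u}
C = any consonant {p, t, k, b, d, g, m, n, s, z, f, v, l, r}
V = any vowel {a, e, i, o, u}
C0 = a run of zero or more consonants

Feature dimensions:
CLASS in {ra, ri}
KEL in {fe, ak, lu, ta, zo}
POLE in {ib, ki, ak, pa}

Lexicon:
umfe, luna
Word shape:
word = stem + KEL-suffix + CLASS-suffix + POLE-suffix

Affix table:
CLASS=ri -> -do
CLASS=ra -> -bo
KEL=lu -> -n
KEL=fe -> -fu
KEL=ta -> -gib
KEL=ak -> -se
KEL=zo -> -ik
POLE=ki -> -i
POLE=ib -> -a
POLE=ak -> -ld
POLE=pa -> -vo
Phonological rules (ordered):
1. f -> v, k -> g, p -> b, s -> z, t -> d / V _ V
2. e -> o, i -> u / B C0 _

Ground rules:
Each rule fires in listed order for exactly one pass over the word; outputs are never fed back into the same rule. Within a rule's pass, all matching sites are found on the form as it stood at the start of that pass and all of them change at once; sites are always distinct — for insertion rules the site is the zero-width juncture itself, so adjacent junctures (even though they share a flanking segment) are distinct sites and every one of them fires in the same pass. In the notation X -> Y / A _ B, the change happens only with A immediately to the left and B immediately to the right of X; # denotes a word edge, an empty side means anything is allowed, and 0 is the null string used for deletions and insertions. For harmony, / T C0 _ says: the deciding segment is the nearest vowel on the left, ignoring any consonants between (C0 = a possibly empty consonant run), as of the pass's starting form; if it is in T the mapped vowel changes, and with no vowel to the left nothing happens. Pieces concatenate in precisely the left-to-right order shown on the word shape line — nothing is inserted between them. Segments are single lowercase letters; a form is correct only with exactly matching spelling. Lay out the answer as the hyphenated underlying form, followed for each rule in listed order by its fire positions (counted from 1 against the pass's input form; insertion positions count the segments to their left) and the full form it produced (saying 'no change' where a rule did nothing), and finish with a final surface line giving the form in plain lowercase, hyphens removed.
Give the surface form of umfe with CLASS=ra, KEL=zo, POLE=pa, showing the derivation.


underlying: umfe-ik-bo-vo
1. f -> v, k -> g, p -> b, s -> z, t -> d / V _ V: no change
2. e -> o, i -> u / B C0 _: fires at position(s) 4: umfoikbovo
surface: umfoikbovo


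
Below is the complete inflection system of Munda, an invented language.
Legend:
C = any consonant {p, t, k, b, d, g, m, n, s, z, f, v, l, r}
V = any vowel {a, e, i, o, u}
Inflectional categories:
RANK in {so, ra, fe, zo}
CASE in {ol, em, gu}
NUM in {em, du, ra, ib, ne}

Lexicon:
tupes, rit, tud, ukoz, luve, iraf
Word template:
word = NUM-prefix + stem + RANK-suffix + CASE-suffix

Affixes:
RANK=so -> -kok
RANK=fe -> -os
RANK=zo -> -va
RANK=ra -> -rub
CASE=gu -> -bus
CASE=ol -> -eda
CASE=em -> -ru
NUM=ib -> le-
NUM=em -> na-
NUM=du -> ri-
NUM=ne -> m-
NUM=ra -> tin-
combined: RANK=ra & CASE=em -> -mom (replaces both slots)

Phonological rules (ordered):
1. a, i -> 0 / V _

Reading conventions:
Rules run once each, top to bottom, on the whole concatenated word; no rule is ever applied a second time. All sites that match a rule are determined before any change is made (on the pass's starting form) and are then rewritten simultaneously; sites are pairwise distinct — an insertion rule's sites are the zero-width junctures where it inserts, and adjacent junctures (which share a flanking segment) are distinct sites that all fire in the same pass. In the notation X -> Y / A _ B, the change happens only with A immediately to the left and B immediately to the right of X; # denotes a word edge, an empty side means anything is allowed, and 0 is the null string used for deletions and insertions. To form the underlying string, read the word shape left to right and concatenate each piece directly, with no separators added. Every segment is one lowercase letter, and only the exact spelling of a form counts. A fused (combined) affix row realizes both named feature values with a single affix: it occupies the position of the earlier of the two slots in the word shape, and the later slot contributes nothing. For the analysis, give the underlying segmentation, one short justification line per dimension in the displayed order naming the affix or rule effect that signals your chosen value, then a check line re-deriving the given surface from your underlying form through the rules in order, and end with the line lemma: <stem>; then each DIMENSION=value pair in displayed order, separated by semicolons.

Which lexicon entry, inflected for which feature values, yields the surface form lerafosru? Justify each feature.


underlying: le-iraf-os-ru
RANK=fe - signalled by the affix -os
CASE=em - signalled by the affix -ru
NUM=ib - signalled by the affix le-
check: leirafosru -> lerafosru
lemma: iraf; RANK=fe; CASE=em; NUM=ib


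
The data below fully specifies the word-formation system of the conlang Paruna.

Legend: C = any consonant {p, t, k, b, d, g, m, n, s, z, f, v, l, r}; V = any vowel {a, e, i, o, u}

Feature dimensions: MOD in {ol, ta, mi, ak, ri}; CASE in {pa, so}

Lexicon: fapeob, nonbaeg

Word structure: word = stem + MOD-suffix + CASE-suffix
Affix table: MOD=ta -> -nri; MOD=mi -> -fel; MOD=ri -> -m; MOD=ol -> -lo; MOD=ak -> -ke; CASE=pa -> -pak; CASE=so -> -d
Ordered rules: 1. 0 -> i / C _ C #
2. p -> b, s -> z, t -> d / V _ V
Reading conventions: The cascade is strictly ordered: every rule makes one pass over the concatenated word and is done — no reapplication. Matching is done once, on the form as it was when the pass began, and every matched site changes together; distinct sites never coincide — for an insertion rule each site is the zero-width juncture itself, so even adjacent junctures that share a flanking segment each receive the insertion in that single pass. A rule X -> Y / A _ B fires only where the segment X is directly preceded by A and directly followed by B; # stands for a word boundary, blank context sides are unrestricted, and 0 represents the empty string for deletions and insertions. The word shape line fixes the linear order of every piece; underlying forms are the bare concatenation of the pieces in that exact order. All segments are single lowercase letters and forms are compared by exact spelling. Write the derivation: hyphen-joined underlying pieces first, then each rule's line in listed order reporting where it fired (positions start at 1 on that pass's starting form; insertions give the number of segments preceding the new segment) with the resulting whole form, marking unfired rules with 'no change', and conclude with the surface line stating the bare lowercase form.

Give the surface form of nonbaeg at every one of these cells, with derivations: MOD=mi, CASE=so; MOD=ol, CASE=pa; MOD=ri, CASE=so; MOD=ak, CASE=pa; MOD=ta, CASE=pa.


cell MOD=mi, CASE=so:
underlying: nonbaeg-fel-d
1. 0 -> i / C _ C #: inserts after position(s) 10: nonbaegfelid
2. p -> b, s -> z, t -> d / V _ V: no change
surface: nonbaegfelid

cell MOD=ol, CASE=pa:
underlying: nonbaeg-lo-pak
1. 0 -> i / C _ C #: no change
2. p -> b, s -> z, t -> d / V _ V: fires at position(s) 10: nonbaeglobak
surface: nonbaeglobak

cell MOD=ri, CASE=so:
underlying: nonbaeg-m-d
1. 0 -> i / C _ C #: inserts after position(s) 8: nonbaegmid
2. p -> b, s -> z, t -> d / V _ V: no change
surface: nonbaegmid

cell MOD=ak, CASE=pa:
underlying: nonbaeg-ke-pak
1. 0 -> i / C _ C #: no change
2. p -> b, s -> z, t -> d / V _ V: fires at position(s) 10: nonbaegkebak
surface: nonbaegkebak

cell MOD=ta, CASE=pa:
underlying: nonbaeg-nri-pak
1. 0 -> i / C _ C #: no change
2. p -> b, s -> z, t -> d / V _ V: fires at position(s) 11: nonbaegnribak
surface: nonbaegnribak


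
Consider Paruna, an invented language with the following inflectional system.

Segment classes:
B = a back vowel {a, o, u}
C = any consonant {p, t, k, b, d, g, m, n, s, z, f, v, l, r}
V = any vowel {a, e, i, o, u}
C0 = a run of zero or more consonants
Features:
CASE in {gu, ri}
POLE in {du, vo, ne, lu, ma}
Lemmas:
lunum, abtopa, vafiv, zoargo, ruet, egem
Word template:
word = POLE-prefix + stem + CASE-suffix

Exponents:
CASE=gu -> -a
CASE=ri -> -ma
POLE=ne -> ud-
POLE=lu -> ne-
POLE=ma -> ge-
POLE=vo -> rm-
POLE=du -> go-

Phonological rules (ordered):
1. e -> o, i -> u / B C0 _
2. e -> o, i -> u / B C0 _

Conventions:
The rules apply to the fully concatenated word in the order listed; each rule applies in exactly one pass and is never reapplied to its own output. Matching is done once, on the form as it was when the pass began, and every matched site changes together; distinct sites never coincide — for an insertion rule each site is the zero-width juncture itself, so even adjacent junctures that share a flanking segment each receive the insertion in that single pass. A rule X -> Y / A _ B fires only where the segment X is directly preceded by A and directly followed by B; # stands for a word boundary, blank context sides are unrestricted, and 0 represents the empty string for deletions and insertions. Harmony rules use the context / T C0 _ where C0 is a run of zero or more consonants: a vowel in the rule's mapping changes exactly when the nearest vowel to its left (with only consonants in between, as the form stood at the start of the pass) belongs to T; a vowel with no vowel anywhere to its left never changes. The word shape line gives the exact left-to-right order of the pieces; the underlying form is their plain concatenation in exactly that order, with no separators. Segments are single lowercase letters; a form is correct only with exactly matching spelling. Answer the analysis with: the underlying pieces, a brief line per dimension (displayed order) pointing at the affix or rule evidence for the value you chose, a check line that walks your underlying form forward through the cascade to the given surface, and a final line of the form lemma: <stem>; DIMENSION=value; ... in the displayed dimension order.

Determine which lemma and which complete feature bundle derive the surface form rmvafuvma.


underlying: rm-vafiv-ma
CASE=ri - signalled by the affix -ma
POLE=vo - signalled by the affix rm-
check: rmvafivma -> rmvafuvma -> rmvafuvma
lemma: vafiv; CASE=ri; POLE=vo


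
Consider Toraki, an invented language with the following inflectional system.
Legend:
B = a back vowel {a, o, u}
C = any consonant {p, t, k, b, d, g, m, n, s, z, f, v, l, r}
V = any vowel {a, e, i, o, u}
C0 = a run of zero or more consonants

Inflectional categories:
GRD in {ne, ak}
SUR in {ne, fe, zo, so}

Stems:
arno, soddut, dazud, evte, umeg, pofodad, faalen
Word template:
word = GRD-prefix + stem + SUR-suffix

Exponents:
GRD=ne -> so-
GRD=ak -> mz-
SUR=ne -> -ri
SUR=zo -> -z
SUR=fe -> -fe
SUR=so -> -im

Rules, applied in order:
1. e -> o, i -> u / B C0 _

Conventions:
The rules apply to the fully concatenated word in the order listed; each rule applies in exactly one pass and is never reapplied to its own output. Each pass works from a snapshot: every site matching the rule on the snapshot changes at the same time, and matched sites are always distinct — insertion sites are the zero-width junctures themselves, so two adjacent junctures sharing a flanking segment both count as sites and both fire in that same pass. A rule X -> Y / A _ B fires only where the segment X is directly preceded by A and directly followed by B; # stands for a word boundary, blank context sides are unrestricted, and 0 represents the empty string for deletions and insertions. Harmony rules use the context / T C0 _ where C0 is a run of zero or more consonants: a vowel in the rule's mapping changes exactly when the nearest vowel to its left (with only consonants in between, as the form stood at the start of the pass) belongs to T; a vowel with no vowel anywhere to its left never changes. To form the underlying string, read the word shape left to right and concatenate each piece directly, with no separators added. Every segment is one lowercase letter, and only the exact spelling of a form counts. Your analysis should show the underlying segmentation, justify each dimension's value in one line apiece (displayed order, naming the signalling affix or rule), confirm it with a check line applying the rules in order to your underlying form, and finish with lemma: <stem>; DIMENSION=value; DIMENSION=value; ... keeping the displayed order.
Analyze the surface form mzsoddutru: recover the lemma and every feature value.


underlying: mz-soddut-ri
GRD=ak - signalled by the affix mz-
SUR=ne - signalled by the affix -ri
check: mzsoddutri -> mzsoddutru
lemma: soddut; GRD=ak; SUR=ne


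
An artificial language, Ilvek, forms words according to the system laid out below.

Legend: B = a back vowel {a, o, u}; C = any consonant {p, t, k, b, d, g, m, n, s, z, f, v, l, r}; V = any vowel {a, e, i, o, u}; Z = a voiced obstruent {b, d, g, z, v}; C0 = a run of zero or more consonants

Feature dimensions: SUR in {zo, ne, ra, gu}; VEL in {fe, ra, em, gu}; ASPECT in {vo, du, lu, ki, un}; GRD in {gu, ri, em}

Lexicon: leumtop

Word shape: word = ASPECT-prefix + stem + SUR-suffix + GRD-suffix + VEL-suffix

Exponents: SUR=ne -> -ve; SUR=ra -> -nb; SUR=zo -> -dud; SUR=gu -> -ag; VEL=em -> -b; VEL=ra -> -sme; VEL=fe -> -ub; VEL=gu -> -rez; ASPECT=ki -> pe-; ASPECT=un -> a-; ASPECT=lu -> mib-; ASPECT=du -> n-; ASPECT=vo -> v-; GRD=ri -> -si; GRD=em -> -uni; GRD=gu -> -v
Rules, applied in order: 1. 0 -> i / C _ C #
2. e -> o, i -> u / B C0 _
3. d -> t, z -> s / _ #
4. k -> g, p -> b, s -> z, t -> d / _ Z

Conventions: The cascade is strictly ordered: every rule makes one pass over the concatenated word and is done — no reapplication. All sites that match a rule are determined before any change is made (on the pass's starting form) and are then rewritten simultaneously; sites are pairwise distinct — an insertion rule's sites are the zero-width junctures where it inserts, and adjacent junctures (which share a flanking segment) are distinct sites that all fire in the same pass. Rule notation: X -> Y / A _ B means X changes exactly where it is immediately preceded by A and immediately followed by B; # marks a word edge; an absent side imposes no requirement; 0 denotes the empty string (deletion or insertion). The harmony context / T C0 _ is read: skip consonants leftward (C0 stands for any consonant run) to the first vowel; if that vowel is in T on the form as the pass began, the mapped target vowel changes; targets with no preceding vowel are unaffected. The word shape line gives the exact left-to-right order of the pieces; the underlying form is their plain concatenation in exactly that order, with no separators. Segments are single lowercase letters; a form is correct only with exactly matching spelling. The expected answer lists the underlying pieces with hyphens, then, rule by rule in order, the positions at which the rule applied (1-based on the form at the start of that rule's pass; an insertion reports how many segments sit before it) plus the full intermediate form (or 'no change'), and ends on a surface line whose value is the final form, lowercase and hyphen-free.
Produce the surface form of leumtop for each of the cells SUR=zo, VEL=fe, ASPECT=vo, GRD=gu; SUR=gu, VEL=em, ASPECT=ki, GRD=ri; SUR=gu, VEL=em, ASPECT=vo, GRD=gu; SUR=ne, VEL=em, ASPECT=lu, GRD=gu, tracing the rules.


cell SUR=zo, VEL=fe, ASPECT=vo, GRD=gu:
underlying: v-leumtop-dud-v-ub
1. 0 -> i / C _ C #: no change
2. e -> o, i -> u / B C0 _: no change
3. d -> t, z -> s / _ #: no change
4. k -> g, p -> b, s -> z, t -> d / _ Z: fires at position(s) 8: vleumtobdudvub
surface: vleumtobdudvub

cell SUR=gu, VEL=em, ASPECT=ki, GRD=ri:
underlying: pe-leumtop-ag-si-b
1. 0 -> i / C _ C #: no change
2. e -> o, i -> u / B C0 _: fires at position(s) 13: peleumtopagsub
3. d -> t, z -> s / _ #: no change
4. k -> g, p -> b, s -> z, t -> d / _ Z: no change
surface: peleumtopagsub

cell SUR=gu, VEL=em, ASPECT=vo, GRD=gu:
underlying: v-leumtop-ag-v-b
1. 0 -> i / C _ C #: inserts after position(s) 11: vleumtopagvib
2. e -> o, i -> u / B C0 _: fires at position(s) 12: vleumtopagvub
3. d -> t, z -> s / _ #: no change
4. k -> g, p -> b, s -> z, t -> d / _ Z: no change
surface: vleumtopagvub

cell SUR=ne, VEL=em, ASPECT=lu, GRD=gu:
underlying: mib-leumtop-ve-v-b
1. 0 -> i / C _ C #: inserts after position(s) 13: mibleumtopvevib
2. e -> o, i -> u / B C0 _: fires at position(s) 12: mibleumtopvovib
3. d -> t, z -> s / _ #: no change
4. k -> g, p -> b, s -> z, t -> d / _ Z: fires at position(s) 10: mibleumtobvovib
surface: mibleumtobvovib


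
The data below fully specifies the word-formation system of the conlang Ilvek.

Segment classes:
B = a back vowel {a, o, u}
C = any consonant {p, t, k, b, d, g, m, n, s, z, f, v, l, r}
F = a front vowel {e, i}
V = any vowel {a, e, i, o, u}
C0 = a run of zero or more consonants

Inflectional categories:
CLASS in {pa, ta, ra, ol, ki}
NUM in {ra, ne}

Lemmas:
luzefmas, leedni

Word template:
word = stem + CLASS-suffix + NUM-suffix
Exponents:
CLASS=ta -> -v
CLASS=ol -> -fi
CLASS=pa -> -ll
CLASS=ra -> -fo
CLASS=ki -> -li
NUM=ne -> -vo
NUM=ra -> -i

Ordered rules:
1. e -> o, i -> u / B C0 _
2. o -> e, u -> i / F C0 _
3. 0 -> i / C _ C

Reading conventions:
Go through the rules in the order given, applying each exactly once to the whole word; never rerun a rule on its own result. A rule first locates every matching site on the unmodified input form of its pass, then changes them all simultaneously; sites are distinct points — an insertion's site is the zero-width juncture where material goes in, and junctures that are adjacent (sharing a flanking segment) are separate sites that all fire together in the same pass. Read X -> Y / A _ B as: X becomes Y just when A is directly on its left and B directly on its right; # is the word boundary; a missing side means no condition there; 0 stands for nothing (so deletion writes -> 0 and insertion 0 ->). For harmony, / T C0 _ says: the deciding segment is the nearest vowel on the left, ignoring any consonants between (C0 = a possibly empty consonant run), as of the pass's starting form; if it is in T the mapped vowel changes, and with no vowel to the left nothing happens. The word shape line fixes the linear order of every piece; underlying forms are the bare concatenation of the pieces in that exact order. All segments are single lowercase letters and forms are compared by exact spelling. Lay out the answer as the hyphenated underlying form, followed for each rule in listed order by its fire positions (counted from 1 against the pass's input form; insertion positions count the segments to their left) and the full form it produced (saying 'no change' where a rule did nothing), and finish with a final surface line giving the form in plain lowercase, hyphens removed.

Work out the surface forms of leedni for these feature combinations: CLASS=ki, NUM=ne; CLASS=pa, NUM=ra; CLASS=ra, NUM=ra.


cell CLASS=ki, NUM=ne:
underlying: leedni-li-vo
1. e -> o, i -> u / B C0 _: no change
2. o -> e, u -> i / F C0 _: fires at position(s) 10: leednilive
3. 0 -> i / C _ C: inserts after position(s) 4: leedinilive
surface: leedinilive

cell CLASS=pa, NUM=ra:
underlying: leedni-ll-i
1. e -> o, i -> u / B C0 _: no change
2. o -> e, u -> i / F C0 _: no change
3. 0 -> i / C _ C: inserts after position(s) 4, 7: leedinilili
surface: leedinilili

cell CLASS=ra, NUM=ra:
underlying: leedni-fo-i
1. e -> o, i -> u / B C0 _: fires at position(s) 9: leednifou
2. o -> e, u -> i / F C0 _: fires at position(s) 8: leednifeu
3. 0 -> i / C _ C: inserts after position(s) 4: leedinifeu
surface: leedinifeu
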